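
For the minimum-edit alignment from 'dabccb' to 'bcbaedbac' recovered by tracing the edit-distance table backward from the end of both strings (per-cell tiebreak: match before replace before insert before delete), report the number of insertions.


Edit distance = 7. Backtracking from cell (6, 9) with preference match > replace > insert > delete,
then listing the resulting alignment 'dabccb' -> 'bcbaedbac' left to right:
  Step 1: replace d->b
  Step 2: replace a->c
  Step 3: keep 'b'
  Step 4: insert 'a' [insertion #1]
  Step 5: replace c->e
  Step 6: replace c->d
  Step 7: keep 'b'
  Step 8: insert 'a' [insertion #2]
  Step 9: insert 'c' [insertion #3]
Total insertions: 3

3


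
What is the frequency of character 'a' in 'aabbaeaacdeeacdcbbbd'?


Scanning 'aabbaeaacdeeacdcbbbd' for 'a':
  Position 0: 'a' -> MATCH (count: 1)
  Position 1: 'a' -> MATCH (count: 2)
  Position 4: 'a' -> MATCH (count: 3)
  Position 6: 'a' -> MATCH (count: 4)
  Position 7: 'a' -> MATCH (count: 5)
  Position 12: 'a' -> MATCH (count: 6)
Total occurrences of 'a': 6

6


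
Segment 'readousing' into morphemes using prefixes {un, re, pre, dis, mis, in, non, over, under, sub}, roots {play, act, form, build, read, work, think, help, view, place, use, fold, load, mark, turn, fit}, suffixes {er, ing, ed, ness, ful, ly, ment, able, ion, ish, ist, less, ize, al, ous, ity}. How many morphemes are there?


Segmenting 'readousing' against the inventory:
  'read' -> root (morpheme 1)
  'ous' -> suffix (morpheme 2)
  'ing' -> suffix (morpheme 3)
Total morphemes: 3

3


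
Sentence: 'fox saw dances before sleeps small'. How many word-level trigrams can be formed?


Word trigrams from [6] words:
  Trigram 1: (fox saw dances)
  Trigram 2: (saw dances before)
  Trigram 3: (dances before sleeps)
  Trigram 4: (before sleeps small)
Total word trigrams: 6 - 2 = 4

4


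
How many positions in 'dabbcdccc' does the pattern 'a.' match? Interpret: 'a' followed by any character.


Pattern: a. means 'a' followed by any character.
Scanning 'dabbcdccc' position-by-position:
  Pos 0: window 'da' -> no
  Pos 1: window 'ab' -> MATCH
  Pos 2: window 'bb' -> no
  Pos 3: window 'bc' -> no
  Pos 4: window 'cd' -> no
  Pos 5: window 'dc' -> no
  Pos 6: window 'cc' -> no
  Pos 7: window 'cc' -> no
  Pos 8: window 'c' -> no
Total matches: 1

1


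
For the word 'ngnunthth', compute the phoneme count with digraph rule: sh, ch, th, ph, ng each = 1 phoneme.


Parsing 'ngnunthth' greedily, digraphs first:
  'ng' -> digraph (1 consonant phoneme) (phonemes so far: 1)
  'n' -> consonant phoneme (phonemes so far: 2)
  'u' -> vowel phoneme (phonemes so far: 3)
  'n' -> consonant phoneme (phonemes so far: 4)
  'th' -> digraph (1 consonant phoneme) (phonemes so far: 5)
  'th' -> digraph (1 consonant phoneme) (phonemes so far: 6)
Total phonemes: 6

6


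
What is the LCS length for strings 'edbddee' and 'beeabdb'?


DP table for LCS of 'edbddee' and 'beeabdb':
       b  e  e  a  b  d  b
    0  0  0  0  0  0  0  0
  e 0  0  1  1  1  1  1  1
  d 0  0  1  1  1  1  2  2
  b 0  1  1  1  1  2  2  3
  d 0  1  1  1  1  2  3  3
  d 0  1  1  1  1  2  3  3
  e 0  1  2  2  2  2  3  3
  e 0  1  2  3  3  3  3  3
LCS: 'edb'
LCS length = 3

3


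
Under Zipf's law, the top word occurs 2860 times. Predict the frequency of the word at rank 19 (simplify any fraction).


Zipf's law: freq(rank) = f1 / rank
f1 = 2860, rank = 19
freq = 2860 / 19
GCD(2860, 19) = 1
Simplified: 2860/19

2860/19


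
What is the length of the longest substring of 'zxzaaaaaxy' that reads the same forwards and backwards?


Scanning 'zxzaaaaaxy' for palindromic substrings.
Substring at positions 3-7: 'aaaaa'.
Check: reverse('aaaaa') = 'aaaaa' -> palindrome confirmed.
Neighbouring characters ('z' / 'x') break symmetry, so it cannot extend further.
No longer palindromic substring exists; longest length = 5

5


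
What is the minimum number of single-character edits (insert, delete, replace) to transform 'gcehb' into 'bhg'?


Building DP table for s1='gcehb' (len 5) and s2='bhg' (len 3):
       b  h  g
    0  1  2  3
  g 1  1  2  2
  c 2  2  2  3
  e 3  3  3  3
  h 4  4  3  4
  b 5  4  4  4
Edit distance = dp[5][3] = 4

4


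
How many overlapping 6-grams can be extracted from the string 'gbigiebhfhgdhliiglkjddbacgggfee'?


String 'gbigiebhfhgdhliiglkjddbacgggfee' has length L = 31.
Number of overlapping n-grams = L - n + 1
Substituting: 31 - 6 + 1 = 26

26


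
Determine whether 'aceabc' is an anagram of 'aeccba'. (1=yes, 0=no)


Sort characters of 'aceabc': 'aabcce'
Sort characters of 'aeccba': 'aabcce'
Sorted forms match -> they ARE anagrams
Result: 1

1


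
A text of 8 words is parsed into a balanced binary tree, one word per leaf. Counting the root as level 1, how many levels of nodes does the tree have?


In a balanced binary tree with n leaves the deepest leaf is ceil(log2(n)) edges below the root,
so counting node levels inclusive of root and leaves gives ceil(log2(n)) + 1 levels.
log2(8) = 3.0000
ceil(3.0000) = 3
levels = 3 + 1 = 4

4


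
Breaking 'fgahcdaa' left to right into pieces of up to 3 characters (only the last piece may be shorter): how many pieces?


'fgahcdaa' has 8 characters.
Chunking with max size 3:
  Chunk 1: 'fga' (positions 0-2)
  Chunk 2: 'hcd' (positions 3-5)
  Chunk 3: 'aa' (positions 6-7)
Total chunks: ceil(8 / 3) = 3

3


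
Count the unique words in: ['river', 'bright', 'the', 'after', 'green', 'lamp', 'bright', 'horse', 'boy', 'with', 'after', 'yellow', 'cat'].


Listing all tokens and tracking unique types:
  Token 1: 'river' -> NEW (unique so far: 1)
  Token 2: 'bright' -> NEW (unique so far: 2)
  Token 3: 'the' -> NEW (unique so far: 3)
  Token 4: 'after' -> NEW (unique so far: 4)
  Token 5: 'green' -> NEW (unique so far: 5)
  Token 6: 'lamp' -> NEW (unique so far: 6)
  Token 7: 'bright' -> duplicate (unique so far: 6)
  Token 8: 'horse' -> NEW (unique so far: 7)
  Token 9: 'boy' -> NEW (unique so far: 8)
  Token 10: 'with' -> NEW (unique so far: 9)
  Token 11: 'after' -> duplicate (unique so far: 9)
  Token 12: 'yellow' -> NEW (unique so far: 10)
  Token 13: 'cat' -> NEW (unique so far: 11)
Unique types: ('after', 'boy', 'bright', 'cat', 'green', 'horse', 'lamp', 'river', 'the', 'with', 'yellow')
Vocabulary size: 11

11


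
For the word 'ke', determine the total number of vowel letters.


Scanning each character of 'ke':
  Position 1: 'k' -> consonant (running count: 0)
  Position 2: 'e' -> vowel (running count: 1)
Total vowels: 1

1


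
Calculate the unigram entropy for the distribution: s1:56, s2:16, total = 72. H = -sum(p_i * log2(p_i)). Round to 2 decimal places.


Computing entropy H = -sum(p_i * log2(p_i)):
  s1: p = 56/72 = 0.7778, -p*log2(p) = 0.2820
  s2: p = 16/72 = 0.2222, -p*log2(p) = 0.4822
H = sum of terms = 0.7642
Rounded to 2 decimals: 0.76

0.76


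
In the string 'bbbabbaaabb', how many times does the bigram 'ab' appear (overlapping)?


Scanning 'bbbabbaaabb' for bigram 'ab':
  Position 0: 'bb' -> no
  Position 1: 'bb' -> no
  Position 2: 'ba' -> no
  Position 3: 'ab' -> MATCH
  Position 4: 'bb' -> no
  Position 5: 'ba' -> no
  Position 6: 'aa' -> no
  Position 7: 'aa' -> no
  Position 8: 'ab' -> MATCH
  Position 9: 'bb' -> no
Total matches: 2

2


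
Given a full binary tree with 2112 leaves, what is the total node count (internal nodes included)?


Leaf nodes (terminals): 2112
Internal nodes = n - 1 = 2112 - 1 = 2111
Total = leaves + internal = 2112 + 2111 = 4223

4223


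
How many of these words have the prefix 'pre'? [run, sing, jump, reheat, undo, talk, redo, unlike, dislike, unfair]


Checking each word for prefix 'pre':
  'run' -> no (count: 0)
  'sing' -> no (count: 0)
  'jump' -> no (count: 0)
  'reheat' -> no (count: 0)
  'undo' -> no (count: 0)
  'talk' -> no (count: 0)
  'redo' -> no (count: 0)
  'unlike' -> no (count: 0)
  'dislike' -> no (count: 0)
  'unfair' -> no (count: 0)
Total with prefix 'pre': 0

0


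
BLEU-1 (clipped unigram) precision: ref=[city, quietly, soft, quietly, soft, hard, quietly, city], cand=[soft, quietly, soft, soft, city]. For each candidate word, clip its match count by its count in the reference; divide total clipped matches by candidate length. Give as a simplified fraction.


Reference word counts: {'city': 2, 'hard': 1, 'quietly': 3, 'soft': 2}
Checking each candidate word (with clipping):
  'soft' -> in reference (ref count 2, used 1/2) -> match (matches: 1)
  'quietly' -> in reference (ref count 3, used 1/3) -> match (matches: 2)
  'soft' -> in reference (ref count 2, used 2/2) -> match (matches: 3)
  'soft' -> ref count 2 already used up (2/2) -> clipped, no match (matches: 3)
  'city' -> in reference (ref count 2, used 1/2) -> match (matches: 4)
Clipped matches: 4, Candidate length: 5
Precision = 4/5

4/5


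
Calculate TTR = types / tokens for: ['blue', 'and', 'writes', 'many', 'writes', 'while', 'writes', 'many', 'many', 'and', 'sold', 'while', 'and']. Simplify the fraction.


Tokens: 13
Unique types: ('and', 'blue', 'many', 'sold', 'while', 'writes') = 6
TTR = 6/13
Already in lowest terms.

6/13


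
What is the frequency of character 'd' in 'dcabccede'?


Scanning 'dcabccede' for 'd':
  Position 0: 'd' -> MATCH (count: 1)
  Position 7: 'd' -> MATCH (count: 2)
Total occurrences of 'd': 2

2


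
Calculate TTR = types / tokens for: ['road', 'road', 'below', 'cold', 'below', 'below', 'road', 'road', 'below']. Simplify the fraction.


Tokens: 9
Unique types: ('below', 'cold', 'road') = 3
TTR = 3/9
Simplify: divide both by 3 -> 1/3
TTR = 1/3

1/3


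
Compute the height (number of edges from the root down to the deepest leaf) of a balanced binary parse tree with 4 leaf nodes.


In a balanced binary tree with n leaves the deepest leaf is ceil(log2(n)) edges below the root.
log2(4) = 2.0000
ceil(2.0000) = 2
height (edges) = 2

2


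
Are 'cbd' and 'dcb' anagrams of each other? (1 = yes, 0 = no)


Sort characters of 'cbd': 'bcd'
Sort characters of 'dcb': 'bcd'
Sorted forms match -> they ARE anagrams
Result: 1

1


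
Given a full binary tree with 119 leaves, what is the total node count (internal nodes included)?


Leaf nodes (terminals): 119
Internal nodes = n - 1 = 119 - 1 = 118
Total = leaves + internal = 119 + 118 = 237

237


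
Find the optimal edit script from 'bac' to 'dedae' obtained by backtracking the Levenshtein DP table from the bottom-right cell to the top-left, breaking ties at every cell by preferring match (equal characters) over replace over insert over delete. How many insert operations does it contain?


Edit distance = 4. Backtracking from cell (3, 5) with preference match > replace > insert > delete,
then listing the resulting alignment 'bac' -> 'dedae' left to right:
  Step 1: insert 'd' [insertion #1]
  Step 2: insert 'e' [insertion #2]
  Step 3: replace b->d
  Step 4: keep 'a'
  Step 5: replace c->e
Total insertions: 2

2


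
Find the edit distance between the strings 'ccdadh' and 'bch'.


Building DP table for s1='ccdadh' (len 6) and s2='bch' (len 3):
       b  c  h
    0  1  2  3
  c 1  1  1  2
  c 2  2  1  2
  d 3  3  2  2
  a 4  4  3  3
  d 5  5  4  4
  h 6  6  5  4
Edit distance = dp[6][3] = 4

4


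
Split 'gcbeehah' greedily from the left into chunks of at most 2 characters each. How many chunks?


'gcbeehah' has 8 characters.
Chunking with max size 2:
  Chunk 1: 'gc' (positions 0-1)
  Chunk 2: 'be' (positions 2-3)
  Chunk 3: 'eh' (positions 4-5)
  Chunk 4: 'ah' (positions 6-7)
Total chunks: ceil(8 / 2) = 4

4


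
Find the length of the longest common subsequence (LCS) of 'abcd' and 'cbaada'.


DP table for LCS of 'abcd' and 'cbaada':
       c  b  a  a  d  a
    0  0  0  0  0  0  0
  a 0  0  0  1  1  1  1
  b 0  0  1  1  1  1  1
  c 0  1  1  1  1  1  1
  d 0  1  1  1  1  2  2
LCS: 'ad'
LCS length = 2

2


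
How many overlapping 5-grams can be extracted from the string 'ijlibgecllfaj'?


String 'ijlibgecllfaj' has length L = 13.
Number of overlapping n-grams = L - n + 1
Substituting: 13 - 5 + 1 = 9

9


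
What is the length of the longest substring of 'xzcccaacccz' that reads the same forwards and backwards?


Scanning 'xzcccaacccz' for palindromic substrings.
Substring at positions 1-10: 'zcccaacccz'.
Check: reverse('zcccaacccz') = 'zcccaacccz' -> palindrome confirmed.
Neighbouring characters ('x' / '-') break symmetry, so it cannot extend further.
No longer palindromic substring exists; longest length = 10

10


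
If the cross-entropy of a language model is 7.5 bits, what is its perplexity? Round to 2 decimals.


Perplexity formula: PP = 2^H
H = 7.5
PP = 2^7.5
Decompose: 2^7.5 = 2^7 * 2^0.5 = 2^7 * sqrt(2)
2^7 = 128, sqrt(2) ~ 1.4142136
PP ~ 128 * 1.4142136 = 181.0193408
Rounded to 2 decimals: 181.02

181.02


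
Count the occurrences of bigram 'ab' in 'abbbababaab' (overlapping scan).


Scanning 'abbbababaab' for bigram 'ab':
  Position 0: 'ab' -> MATCH
  Position 1: 'bb' -> no
  Position 2: 'bb' -> no
  Position 3: 'ba' -> no
  Position 4: 'ab' -> MATCH
  Position 5: 'ba' -> no
  Position 6: 'ab' -> MATCH
  Position 7: 'ba' -> no
  Position 8: 'aa' -> no
  Position 9: 'ab' -> MATCH
Total matches: 4

4


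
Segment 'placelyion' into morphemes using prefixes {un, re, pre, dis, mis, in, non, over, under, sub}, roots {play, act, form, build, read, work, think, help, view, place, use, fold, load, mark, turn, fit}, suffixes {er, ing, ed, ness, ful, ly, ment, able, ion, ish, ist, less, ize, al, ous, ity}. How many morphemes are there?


Segmenting 'placelyion' against the inventory:
  'place' -> root (morpheme 1)
  'ly' -> suffix (morpheme 2)
  'ion' -> suffix (morpheme 3)
Total morphemes: 3

3


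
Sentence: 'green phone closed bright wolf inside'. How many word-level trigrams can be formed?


Word trigrams from [6] words:
  Trigram 1: (green phone closed)
  Trigram 2: (phone closed bright)
  Trigram 3: (closed bright wolf)
  Trigram 4: (bright wolf inside)
Total word trigrams: 6 - 2 = 4

4


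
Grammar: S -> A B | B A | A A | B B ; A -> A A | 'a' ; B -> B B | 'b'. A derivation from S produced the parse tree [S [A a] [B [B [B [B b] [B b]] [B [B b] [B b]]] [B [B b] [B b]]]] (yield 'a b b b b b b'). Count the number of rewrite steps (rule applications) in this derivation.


Every bracketed nonterminal node [X ...] in the tree is produced by exactly one rule application.
Reading the tree off as a leftmost derivation:
  Step 1: S  =>  A B   (applied S -> A B)
  Step 2: A B  =>  a B   (applied A -> a)
  Step 3: a B  =>  a B B   (applied B -> B B)
  Step 4: a B B  =>  a B B B   (applied B -> B B)
  Step 5: a B B B  =>  a B B B B   (applied B -> B B)
  Step 6: a B B B B  =>  a b B B B   (applied B -> b)
  Step 7: a b B B B  =>  a b b B B   (applied B -> b)
  Step 8: a b b B B  =>  a b b B B B   (applied B -> B B)
  Step 9: a b b B B B  =>  a b b b B B   (applied B -> b)
  Step 10: a b b b B B  =>  a b b b b B   (applied B -> b)
  Step 11: a b b b b B  =>  a b b b b B B   (applied B -> B B)
  Step 12: a b b b b B B  =>  a b b b b b B   (applied B -> b)
  Step 13: a b b b b b B  =>  a b b b b b b   (applied B -> b)
Final yield: a b b b b b b
Total rewrite steps: 13

13


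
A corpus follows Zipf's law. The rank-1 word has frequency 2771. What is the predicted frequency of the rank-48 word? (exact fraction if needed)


Zipf's law: freq(rank) = f1 / rank
f1 = 2771, rank = 48
freq = 2771 / 48
GCD(2771, 48) = 1
Simplified: 2771/48

2771/48


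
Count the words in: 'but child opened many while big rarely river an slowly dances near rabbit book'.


Counting words by splitting on spaces:
  Word 1: 'but'
  Word 2: 'child'
  Word 3: 'opened'
  Word 4: 'many'
  Word 5: 'while'
  Word 6: 'big'
  Word 7: 'rarely'
  Word 8: 'river'
  Word 9: 'an'
  Word 10: 'slowly'
  Word 11: 'dances'
  Word 12: 'near'
  Word 13: 'rabbit'
  Word 14: 'book'
Total words: 14

14


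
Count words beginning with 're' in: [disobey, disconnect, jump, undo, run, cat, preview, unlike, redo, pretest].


Checking each word for prefix 're':
  'disobey' -> no (count: 0)
  'disconnect' -> no (count: 0)
  'jump' -> no (count: 0)
  'undo' -> no (count: 0)
  'run' -> no (count: 0)
  'cat' -> no (count: 0)
  'preview' -> no (count: 0)
  'unlike' -> no (count: 0)
  'redo' -> YES, starts with 're' (count: 1)
  'pretest' -> no (count: 1)
Total with prefix 're': 1

1


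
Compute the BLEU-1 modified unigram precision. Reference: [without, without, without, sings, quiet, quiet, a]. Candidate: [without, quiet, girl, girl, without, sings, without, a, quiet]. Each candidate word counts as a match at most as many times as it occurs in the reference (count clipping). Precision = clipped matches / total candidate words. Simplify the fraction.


Reference word counts: {'a': 1, 'quiet': 2, 'sings': 1, 'without': 3}
Checking each candidate word (with clipping):
  'without' -> in reference (ref count 3, used 1/3) -> match (matches: 1)
  'quiet' -> in reference (ref count 2, used 1/2) -> match (matches: 2)
  'girl' -> not in reference -> no match (matches: 2)
  'girl' -> not in reference -> no match (matches: 2)
  'without' -> in reference (ref count 3, used 2/3) -> match (matches: 3)
  'sings' -> in reference (ref count 1, used 1/1) -> match (matches: 4)
  'without' -> in reference (ref count 3, used 3/3) -> match (matches: 5)
  'a' -> in reference (ref count 1, used 1/1) -> match (matches: 6)
  'quiet' -> in reference (ref count 2, used 2/2) -> match (matches: 7)
Clipped matches: 7, Candidate length: 9
Precision = 7/9

7/9


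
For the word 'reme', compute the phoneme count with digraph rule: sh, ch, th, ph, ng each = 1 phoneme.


Parsing 'reme' greedily, digraphs first:
  'r' -> consonant phoneme (phonemes so far: 1)
  'e' -> vowel phoneme (phonemes so far: 2)
  'm' -> consonant phoneme (phonemes so far: 3)
  'e' -> vowel phoneme (phonemes so far: 4)
Total phonemes: 4

4


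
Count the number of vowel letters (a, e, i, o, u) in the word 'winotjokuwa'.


Scanning each character of 'winotjokuwa':
  Position 1: 'w' -> consonant (running count: 0)
  Position 2: 'i' -> vowel (running count: 1)
  Position 3: 'n' -> consonant (running count: 1)
  Position 4: 'o' -> vowel (running count: 2)
  Position 5: 't' -> consonant (running count: 2)
  Position 6: 'j' -> consonant (running count: 2)
  Position 7: 'o' -> vowel (running count: 3)
  Position 8: 'k' -> consonant (running count: 3)
  Position 9: 'u' -> vowel (running count: 4)
  Position 10: 'w' -> consonant (running count: 4)
  Position 11: 'a' -> vowel (running count: 5)
Total vowels: 5

5


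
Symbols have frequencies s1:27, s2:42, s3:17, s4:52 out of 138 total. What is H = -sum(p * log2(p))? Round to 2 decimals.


Computing entropy H = -sum(p_i * log2(p_i)):
  s1: p = 27/138 = 0.1957, -p*log2(p) = 0.4605
  s2: p = 42/138 = 0.3043, -p*log2(p) = 0.5223
  s3: p = 17/138 = 0.1232, -p*log2(p) = 0.3722
  s4: p = 52/138 = 0.3768, -p*log2(p) = 0.5306
H = sum of terms = 1.8856
Rounded to 2 decimals: 1.89

1.89


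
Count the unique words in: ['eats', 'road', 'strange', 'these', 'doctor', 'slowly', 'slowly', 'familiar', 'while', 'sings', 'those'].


Listing all tokens and tracking unique types:
  Token 1: 'eats' -> NEW (unique so far: 1)
  Token 2: 'road' -> NEW (unique so far: 2)
  Token 3: 'strange' -> NEW (unique so far: 3)
  Token 4: 'these' -> NEW (unique so far: 4)
  Token 5: 'doctor' -> NEW (unique so far: 5)
  Token 6: 'slowly' -> NEW (unique so far: 6)
  Token 7: 'slowly' -> duplicate (unique so far: 6)
  Token 8: 'familiar' -> NEW (unique so far: 7)
  Token 9: 'while' -> NEW (unique so far: 8)
  Token 10: 'sings' -> NEW (unique so far: 9)
  Token 11: 'those' -> NEW (unique so far: 10)
Unique types: ('doctor', 'eats', 'familiar', 'road', 'sings', 'slowly', 'strange', 'these', 'those', 'while')
Vocabulary size: 10

10


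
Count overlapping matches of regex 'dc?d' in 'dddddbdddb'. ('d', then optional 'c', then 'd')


Pattern: dc?d means 'd', then optional 'c', then 'd'.
Scanning 'dddddbdddb' position-by-position:
  Pos 0: window 'ddd' -> MATCH
  Pos 1: window 'ddd' -> MATCH
  Pos 2: window 'ddd' -> MATCH
  Pos 3: window 'ddb' -> MATCH
  Pos 4: window 'dbd' -> no
  Pos 5: window 'bdd' -> no
  Pos 6: window 'ddd' -> MATCH
  Pos 7: window 'ddb' -> MATCH
  Pos 8: window 'db' -> no
  Pos 9: window 'b' -> no
Total matches: 6

6


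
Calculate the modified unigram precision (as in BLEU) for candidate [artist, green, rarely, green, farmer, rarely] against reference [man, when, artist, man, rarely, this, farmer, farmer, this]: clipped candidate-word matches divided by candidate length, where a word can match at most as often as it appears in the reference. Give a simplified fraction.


Reference word counts: {'artist': 1, 'farmer': 2, 'man': 2, 'rarely': 1, 'this': 2, 'when': 1}
Checking each candidate word (with clipping):
  'artist' -> in reference (ref count 1, used 1/1) -> match (matches: 1)
  'green' -> not in reference -> no match (matches: 1)
  'rarely' -> in reference (ref count 1, used 1/1) -> match (matches: 2)
  'green' -> not in reference -> no match (matches: 2)
  'farmer' -> in reference (ref count 2, used 1/2) -> match (matches: 3)
  'rarely' -> ref count 1 already used up (1/1) -> clipped, no match (matches: 3)
Clipped matches: 3, Candidate length: 6
Precision = 3/6 = 1/2

1/2


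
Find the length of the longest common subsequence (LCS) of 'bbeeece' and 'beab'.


DP table for LCS of 'bbeeece' and 'beab':
       b  e  a  b
    0  0  0  0  0
  b 0  1  1  1  1
  b 0  1  1  1  2
  e 0  1  2  2  2
  e 0  1  2  2  2
  e 0  1  2  2  2
  c 0  1  2  2  2
  e 0  1  2  2  2
LCS: 'bb'
LCS length = 2

2


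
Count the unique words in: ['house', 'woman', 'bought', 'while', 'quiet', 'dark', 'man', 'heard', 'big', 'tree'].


Listing all tokens and tracking unique types:
  Token 1: 'house' -> NEW (unique so far: 1)
  Token 2: 'woman' -> NEW (unique so far: 2)
  Token 3: 'bought' -> NEW (unique so far: 3)
  Token 4: 'while' -> NEW (unique so far: 4)
  Token 5: 'quiet' -> NEW (unique so far: 5)
  Token 6: 'dark' -> NEW (unique so far: 6)
  Token 7: 'man' -> NEW (unique so far: 7)
  Token 8: 'heard' -> NEW (unique so far: 8)
  Token 9: 'big' -> NEW (unique so far: 9)
  Token 10: 'tree' -> NEW (unique so far: 10)
Unique types: ('big', 'bought', 'dark', 'heard', 'house', 'man', 'quiet', 'tree', 'while', 'woman')
Vocabulary size: 10

10


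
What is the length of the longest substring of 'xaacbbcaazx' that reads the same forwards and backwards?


Scanning 'xaacbbcaazx' for palindromic substrings.
Substring at positions 1-8: 'aacbbcaa'.
Check: reverse('aacbbcaa') = 'aacbbcaa' -> palindrome confirmed.
Neighbouring characters ('x' / 'z') break symmetry, so it cannot extend further.
No longer palindromic substring exists; longest length = 8

8


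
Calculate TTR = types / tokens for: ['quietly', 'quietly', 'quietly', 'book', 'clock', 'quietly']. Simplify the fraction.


Tokens: 6
Unique types: ('book', 'clock', 'quietly') = 3
TTR = 3/6
Simplify: divide both by 3 -> 1/2
TTR = 1/2

1/2


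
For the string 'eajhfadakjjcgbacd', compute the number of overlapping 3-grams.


String 'eajhfadakjjcgbacd' has length L = 17.
Number of overlapping n-grams = L - n + 1
Substituting: 17 - 3 + 1 = 15

15


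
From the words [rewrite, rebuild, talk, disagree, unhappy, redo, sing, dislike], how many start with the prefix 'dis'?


Checking each word for prefix 'dis':
  'rewrite' -> no (count: 0)
  'rebuild' -> no (count: 0)
  'talk' -> no (count: 0)
  'disagree' -> YES, starts with 'dis' (count: 1)
  'unhappy' -> no (count: 1)
  'redo' -> no (count: 1)
  'sing' -> no (count: 1)
  'dislike' -> YES, starts with 'dis' (count: 2)
Total with prefix 'dis': 2

2


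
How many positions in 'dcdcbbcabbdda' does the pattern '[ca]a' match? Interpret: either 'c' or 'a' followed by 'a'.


Pattern: [ca]a means either 'c' or 'a' followed by 'a'.
Scanning 'dcdcbbcabbdda' position-by-position:
  Pos 0: window 'dc' -> no
  Pos 1: window 'cd' -> no
  Pos 2: window 'dc' -> no
  Pos 3: window 'cb' -> no
  Pos 4: window 'bb' -> no
  Pos 5: window 'bc' -> no
  Pos 6: window 'ca' -> MATCH
  Pos 7: window 'ab' -> no
  Pos 8: window 'bb' -> no
  Pos 9: window 'bd' -> no
  Pos 10: window 'dd' -> no
  Pos 11: window 'da' -> no
  Pos 12: window 'a' -> no
Total matches: 1

1


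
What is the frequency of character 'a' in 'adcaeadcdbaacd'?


Scanning 'adcaeadcdbaacd' for 'a':
  Position 0: 'a' -> MATCH (count: 1)
  Position 3: 'a' -> MATCH (count: 2)
  Position 5: 'a' -> MATCH (count: 3)
  Position 10: 'a' -> MATCH (count: 4)
  Position 11: 'a' -> MATCH (count: 5)
Total occurrences of 'a': 5

5


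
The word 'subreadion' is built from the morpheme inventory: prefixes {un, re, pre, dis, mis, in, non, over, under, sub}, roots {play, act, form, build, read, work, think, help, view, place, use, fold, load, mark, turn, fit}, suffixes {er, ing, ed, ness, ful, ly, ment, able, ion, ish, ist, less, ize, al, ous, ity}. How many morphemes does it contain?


Segmenting 'subreadion' against the inventory:
  'sub' -> prefix (morpheme 1)
  'read' -> root (morpheme 2)
  'ion' -> suffix (morpheme 3)
Total morphemes: 3

3


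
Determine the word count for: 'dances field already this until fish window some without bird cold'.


Counting words by splitting on spaces:
  Word 1: 'dances'
  Word 2: 'field'
  Word 3: 'already'
  Word 4: 'this'
  Word 5: 'until'
  Word 6: 'fish'
  Word 7: 'window'
  Word 8: 'some'
  Word 9: 'without'
  Word 10: 'bird'
  Word 11: 'cold'
Total words: 11

11


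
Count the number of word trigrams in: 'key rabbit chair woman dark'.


Word trigrams from [5] words:
  Trigram 1: (key rabbit chair)
  Trigram 2: (rabbit chair woman)
  Trigram 3: (chair woman dark)
Total word trigrams: 5 - 2 = 3

3


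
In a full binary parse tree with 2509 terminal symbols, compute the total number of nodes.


Leaf nodes (terminals): 2509
Internal nodes = n - 1 = 2509 - 1 = 2508
Total = leaves + internal = 2509 + 2508 = 5017

5017


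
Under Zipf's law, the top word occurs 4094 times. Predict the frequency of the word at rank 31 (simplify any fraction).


Zipf's law: freq(rank) = f1 / rank
f1 = 4094, rank = 31
freq = 4094 / 31
GCD(4094, 31) = 1
Simplified: 4094/31

4094/31


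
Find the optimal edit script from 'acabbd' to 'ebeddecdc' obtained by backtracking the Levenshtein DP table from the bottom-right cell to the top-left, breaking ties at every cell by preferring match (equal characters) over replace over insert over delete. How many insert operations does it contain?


Edit distance = 8. Backtracking from cell (6, 9) with preference match > replace > insert > delete,
then listing the resulting alignment 'acabbd' -> 'ebeddecdc' left to right:
  Step 1: insert 'e' [insertion #1]
  Step 2: insert 'b' [insertion #2]
  Step 3: replace a->e
  Step 4: replace c->d
  Step 5: replace a->d
  Step 6: replace b->e
  Step 7: replace b->c
  Step 8: keep 'd'
  Step 9: insert 'c' [insertion #3]
Total insertions: 3

3


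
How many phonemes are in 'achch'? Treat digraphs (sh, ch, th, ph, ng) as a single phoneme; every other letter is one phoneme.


Parsing 'achch' greedily, digraphs first:
  'a' -> vowel phoneme (phonemes so far: 1)
  'ch' -> digraph (1 consonant phoneme) (phonemes so far: 2)
  'ch' -> digraph (1 consonant phoneme) (phonemes so far: 3)
Total phonemes: 3

3


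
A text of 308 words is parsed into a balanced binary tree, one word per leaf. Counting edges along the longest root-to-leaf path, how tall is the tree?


In a balanced binary tree with n leaves the deepest leaf is ceil(log2(n)) edges below the root.
log2(308) = 8.2668
ceil(8.2668) = 9
height (edges) = 9

9


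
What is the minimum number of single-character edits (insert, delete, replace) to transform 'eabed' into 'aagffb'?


Building DP table for s1='eabed' (len 5) and s2='aagffb' (len 6):
       a  a  g  f  f  b
    0  1  2  3  4  5  6
  e 1  1  2  3  4  5  6
  a 2  1  1  2  3  4  5
  b 3  2  2  2  3  4  4
  e 4  3  3  3  3  4  5
  d 5  4  4  4  4  4  5
Edit distance = dp[5][6] = 5

5


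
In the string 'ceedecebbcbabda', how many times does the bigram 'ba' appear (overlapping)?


Scanning 'ceedecebbcbabda' for bigram 'ba':
  Position 0: 'ce' -> no
  Position 1: 'ee' -> no
  Position 2: 'ed' -> no
  Position 3: 'de' -> no
  Position 4: 'ec' -> no
  Position 5: 'ce' -> no
  Position 6: 'eb' -> no
  Position 7: 'bb' -> no
  Position 8: 'bc' -> no
  Position 9: 'cb' -> no
  Position 10: 'ba' -> MATCH
  Position 11: 'ab' -> no
  Position 12: 'bd' -> no
  Position 13: 'da' -> no
Total matches: 1

1


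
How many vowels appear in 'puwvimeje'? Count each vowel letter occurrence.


Scanning each character of 'puwvimeje':
  Position 1: 'p' -> consonant (running count: 0)
  Position 2: 'u' -> vowel (running count: 1)
  Position 3: 'w' -> consonant (running count: 1)
  Position 4: 'v' -> consonant (running count: 1)
  Position 5: 'i' -> vowel (running count: 2)
  Position 6: 'm' -> consonant (running count: 2)
  Position 7: 'e' -> vowel (running count: 3)
  Position 8: 'j' -> consonant (running count: 3)
  Position 9: 'e' -> vowel (running count: 4)
Total vowels: 4

4


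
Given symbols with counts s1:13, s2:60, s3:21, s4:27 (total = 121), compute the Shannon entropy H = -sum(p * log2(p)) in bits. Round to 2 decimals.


Computing entropy H = -sum(p_i * log2(p_i)):
  s1: p = 13/121 = 0.1074, -p*log2(p) = 0.3458
  s2: p = 60/121 = 0.4959, -p*log2(p) = 0.5018
  s3: p = 21/121 = 0.1736, -p*log2(p) = 0.4385
  s4: p = 27/121 = 0.2231, -p*log2(p) = 0.4829
H = sum of terms = 1.7690
Rounded to 2 decimals: 1.77

1.77


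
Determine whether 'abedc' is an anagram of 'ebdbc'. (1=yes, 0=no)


Sort characters of 'abedc': 'abcde'
Sort characters of 'ebdbc': 'bbcde'
Sorted forms differ -> they are NOT anagrams
Result: 0

0


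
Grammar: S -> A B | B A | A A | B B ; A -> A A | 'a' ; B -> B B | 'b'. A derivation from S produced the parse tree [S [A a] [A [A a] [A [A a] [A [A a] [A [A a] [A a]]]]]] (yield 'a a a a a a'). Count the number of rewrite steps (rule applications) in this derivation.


Every bracketed nonterminal node [X ...] in the tree is produced by exactly one rule application.
Reading the tree off as a leftmost derivation:
  Step 1: S  =>  A A   (applied S -> A A)
  Step 2: A A  =>  a A   (applied A -> a)
  Step 3: a A  =>  a A A   (applied A -> A A)
  Step 4: a A A  =>  a a A   (applied A -> a)
  Step 5: a a A  =>  a a A A   (applied A -> A A)
  Step 6: a a A A  =>  a a a A   (applied A -> a)
  Step 7: a a a A  =>  a a a A A   (applied A -> A A)
  Step 8: a a a A A  =>  a a a a A   (applied A -> a)
  Step 9: a a a a A  =>  a a a a A A   (applied A -> A A)
  Step 10: a a a a A A  =>  a a a a a A   (applied A -> a)
  Step 11: a a a a a A  =>  a a a a a a   (applied A -> a)
Final yield: a a a a a a
Total rewrite steps: 11

11


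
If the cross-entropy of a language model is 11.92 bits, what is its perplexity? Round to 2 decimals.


Perplexity formula: PP = 2^H
H = 11.92
PP = 2^11.92
Decompose: 2^11.92 = 2^11 * 2^0.92
2^11 = 2048, 2^0.92 ~ 1.8921153
PP ~ 2048 * 1.8921153 = 3875.0521344
Rounded to 2 decimals: 3875.05

3875.05


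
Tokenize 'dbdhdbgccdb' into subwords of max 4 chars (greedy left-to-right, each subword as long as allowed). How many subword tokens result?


'dbdhdbgccdb' has 11 characters.
Chunking with max size 4:
  Chunk 1: 'dbdh' (positions 0-3)
  Chunk 2: 'dbgc' (positions 4-7)
  Chunk 3: 'cdb' (positions 8-10)
Total chunks: ceil(11 / 4) = 3

3


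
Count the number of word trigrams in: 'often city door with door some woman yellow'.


Word trigrams from [8] words:
  Trigram 1: (often city door)
  Trigram 2: (city door with)
  Trigram 3: (door with door)
  Trigram 4: (with door some)
  Trigram 5: (door some woman)
  Trigram 6: (some woman yellow)
Total word trigrams: 8 - 2 = 6

6


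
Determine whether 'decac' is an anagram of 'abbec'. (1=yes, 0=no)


Sort characters of 'decac': 'accde'
Sort characters of 'abbec': 'abbce'
Sorted forms differ -> they are NOT anagrams
Result: 0

0


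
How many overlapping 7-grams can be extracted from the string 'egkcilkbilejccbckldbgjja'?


String 'egkcilkbilejccbckldbgjja' has length L = 24.
Number of overlapping n-grams = L - n + 1
Substituting: 24 - 7 + 1 = 18

18


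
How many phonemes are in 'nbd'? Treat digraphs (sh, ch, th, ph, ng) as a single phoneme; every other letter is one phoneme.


Parsing 'nbd' greedily, digraphs first:
  'n' -> consonant phoneme (phonemes so far: 1)
  'b' -> consonant phoneme (phonemes so far: 2)
  'd' -> consonant phoneme (phonemes so far: 3)
Total phonemes: 3

3


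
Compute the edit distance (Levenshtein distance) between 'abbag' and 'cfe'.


Building DP table for s1='abbag' (len 5) and s2='cfe' (len 3):
       c  f  e
    0  1  2  3
  a 1  1  2  3
  b 2  2  2  3
  b 3  3  3  3
  a 4  4  4  4
  g 5  5  5  5
Edit distance = dp[5][3] = 5

5


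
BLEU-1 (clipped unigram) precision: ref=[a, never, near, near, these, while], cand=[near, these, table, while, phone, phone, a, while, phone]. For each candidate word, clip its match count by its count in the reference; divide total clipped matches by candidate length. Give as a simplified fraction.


Reference word counts: {'a': 1, 'near': 2, 'never': 1, 'these': 1, 'while': 1}
Checking each candidate word (with clipping):
  'near' -> in reference (ref count 2, used 1/2) -> match (matches: 1)
  'these' -> in reference (ref count 1, used 1/1) -> match (matches: 2)
  'table' -> not in reference -> no match (matches: 2)
  'while' -> in reference (ref count 1, used 1/1) -> match (matches: 3)
  'phone' -> not in reference -> no match (matches: 3)
  'phone' -> not in reference -> no match (matches: 3)
  'a' -> in reference (ref count 1, used 1/1) -> match (matches: 4)
  'while' -> ref count 1 already used up (1/1) -> clipped, no match (matches: 4)
  'phone' -> not in reference -> no match (matches: 4)
Clipped matches: 4, Candidate length: 9
Precision = 4/9

4/9


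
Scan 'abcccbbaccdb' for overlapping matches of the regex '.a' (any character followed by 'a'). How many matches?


Pattern: .a means any character followed by 'a'.
Scanning 'abcccbbaccdb' position-by-position:
  Pos 0: window 'ab' -> no
  Pos 1: window 'bc' -> no
  Pos 2: window 'cc' -> no
  Pos 3: window 'cc' -> no
  Pos 4: window 'cb' -> no
  Pos 5: window 'bb' -> no
  Pos 6: window 'ba' -> MATCH
  Pos 7: window 'ac' -> no
  Pos 8: window 'cc' -> no
  Pos 9: window 'cd' -> no
  Pos 10: window 'db' -> no
  Pos 11: window 'b' -> no
Total matches: 1

1


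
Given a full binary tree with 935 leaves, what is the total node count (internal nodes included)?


Leaf nodes (terminals): 935
Internal nodes = n - 1 = 935 - 1 = 934
Total = leaves + internal = 935 + 934 = 1869

1869


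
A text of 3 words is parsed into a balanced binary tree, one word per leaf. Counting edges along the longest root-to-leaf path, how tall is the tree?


In a balanced binary tree with n leaves the deepest leaf is ceil(log2(n)) edges below the root.
log2(3) = 1.5850
ceil(1.5850) = 2
height (edges) = 2

2


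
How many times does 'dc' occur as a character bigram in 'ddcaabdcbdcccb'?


Scanning 'ddcaabdcbdcccb' for bigram 'dc':
  Position 0: 'dd' -> no
  Position 1: 'dc' -> MATCH
  Position 2: 'ca' -> no
  Position 3: 'aa' -> no
  Position 4: 'ab' -> no
  Position 5: 'bd' -> no
  Position 6: 'dc' -> MATCH
  Position 7: 'cb' -> no
  Position 8: 'bd' -> no
  Position 9: 'dc' -> MATCH
  Position 10: 'cc' -> no
  Position 11: 'cc' -> no
  Position 12: 'cb' -> no
Total matches: 3

3


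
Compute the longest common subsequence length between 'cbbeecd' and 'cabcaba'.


DP table for LCS of 'cbbeecd' and 'cabcaba':
       c  a  b  c  a  b  a
    0  0  0  0  0  0  0  0
  c 0  1  1  1  1  1  1  1
  b 0  1  1  2  2  2  2  2
  b 0  1  1  2  2  2  3  3
  e 0  1  1  2  2  2  3  3
  e 0  1  1  2  2  2  3  3
  c 0  1  1  2  3  3  3  3
  d 0  1  1  2  3  3  3  3
LCS: 'cbb'
LCS length = 3

3


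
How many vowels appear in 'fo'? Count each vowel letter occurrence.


Scanning each character of 'fo':
  Position 1: 'f' -> consonant (running count: 0)
  Position 2: 'o' -> vowel (running count: 1)
Total vowels: 1

1


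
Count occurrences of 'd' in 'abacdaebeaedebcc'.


Scanning 'abacdaebeaedebcc' for 'd':
  Position 4: 'd' -> MATCH (count: 1)
  Position 11: 'd' -> MATCH (count: 2)
Total occurrences of 'd': 2

2


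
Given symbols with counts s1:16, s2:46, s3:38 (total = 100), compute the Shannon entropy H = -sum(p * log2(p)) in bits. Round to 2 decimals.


Computing entropy H = -sum(p_i * log2(p_i)):
  s1: p = 16/100 = 0.1600, -p*log2(p) = 0.4230
  s2: p = 46/100 = 0.4600, -p*log2(p) = 0.5153
  s3: p = 38/100 = 0.3800, -p*log2(p) = 0.5305
H = sum of terms = 1.4688
Rounded to 2 decimals: 1.47

1.47


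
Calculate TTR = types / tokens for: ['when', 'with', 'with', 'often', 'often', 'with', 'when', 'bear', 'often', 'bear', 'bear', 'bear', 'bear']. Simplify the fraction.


Tokens: 13
Unique types: ('bear', 'often', 'when', 'with') = 4
TTR = 4/13
Already in lowest terms.

4/13


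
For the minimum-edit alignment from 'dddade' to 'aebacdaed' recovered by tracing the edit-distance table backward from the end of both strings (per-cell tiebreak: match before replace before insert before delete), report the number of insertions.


Edit distance = 6. Backtracking from cell (6, 9) with preference match > replace > insert > delete,
then listing the resulting alignment 'dddade' -> 'aebacdaed' left to right:
  Step 1: replace d->a
  Step 2: replace d->e
  Step 3: replace d->b
  Step 4: keep 'a'
  Step 5: insert 'c' [insertion #1]
  Step 6: keep 'd'
  Step 7: insert 'a' [insertion #2]
  Step 8: keep 'e'
  Step 9: insert 'd' [insertion #3]
Total insertions: 3

3


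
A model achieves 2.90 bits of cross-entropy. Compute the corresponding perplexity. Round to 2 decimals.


Perplexity formula: PP = 2^H
H = 2.90
PP = 2^2.90
Decompose: 2^2.90 = 2^2 * 2^0.90
2^2 = 4, 2^0.90 ~ 1.8660660
PP ~ 4 * 1.8660660 = 7.4642640
Rounded to 2 decimals: 7.46

7.46


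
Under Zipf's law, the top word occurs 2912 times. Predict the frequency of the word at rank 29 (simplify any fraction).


Zipf's law: freq(rank) = f1 / rank
f1 = 2912, rank = 29
freq = 2912 / 29
GCD(2912, 29) = 1
Simplified: 2912/29

2912/29


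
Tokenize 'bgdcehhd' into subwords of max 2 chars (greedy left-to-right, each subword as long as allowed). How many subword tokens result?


'bgdcehhd' has 8 characters.
Chunking with max size 2:
  Chunk 1: 'bg' (positions 0-1)
  Chunk 2: 'dc' (positions 2-3)
  Chunk 3: 'eh' (positions 4-5)
  Chunk 4: 'hd' (positions 6-7)
Total chunks: ceil(8 / 2) = 4

4


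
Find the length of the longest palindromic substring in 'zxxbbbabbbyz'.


Scanning 'zxxbbbabbbyz' for palindromic substrings.
Substring at positions 3-9: 'bbbabbb'.
Check: reverse('bbbabbb') = 'bbbabbb' -> palindrome confirmed.
Neighbouring characters ('x' / 'y') break symmetry, so it cannot extend further.
No longer palindromic substring exists; longest length = 7

7


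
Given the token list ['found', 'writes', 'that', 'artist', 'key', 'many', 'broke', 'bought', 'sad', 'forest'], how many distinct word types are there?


Listing all tokens and tracking unique types:
  Token 1: 'found' -> NEW (unique so far: 1)
  Token 2: 'writes' -> NEW (unique so far: 2)
  Token 3: 'that' -> NEW (unique so far: 3)
  Token 4: 'artist' -> NEW (unique so far: 4)
  Token 5: 'key' -> NEW (unique so far: 5)
  Token 6: 'many' -> NEW (unique so far: 6)
  Token 7: 'broke' -> NEW (unique so far: 7)
  Token 8: 'bought' -> NEW (unique so far: 8)
  Token 9: 'sad' -> NEW (unique so far: 9)
  Token 10: 'forest' -> NEW (unique so far: 10)
Unique types: ('artist', 'bought', 'broke', 'forest', 'found', 'key', 'many', 'sad', 'that', 'writes')
Vocabulary size: 10

10


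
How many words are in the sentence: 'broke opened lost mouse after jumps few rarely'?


Counting words by splitting on spaces:
  Word 1: 'broke'
  Word 2: 'opened'
  Word 3: 'lost'
  Word 4: 'mouse'
  Word 5: 'after'
  Word 6: 'jumps'
  Word 7: 'few'
  Word 8: 'rarely'
Total words: 8

8
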